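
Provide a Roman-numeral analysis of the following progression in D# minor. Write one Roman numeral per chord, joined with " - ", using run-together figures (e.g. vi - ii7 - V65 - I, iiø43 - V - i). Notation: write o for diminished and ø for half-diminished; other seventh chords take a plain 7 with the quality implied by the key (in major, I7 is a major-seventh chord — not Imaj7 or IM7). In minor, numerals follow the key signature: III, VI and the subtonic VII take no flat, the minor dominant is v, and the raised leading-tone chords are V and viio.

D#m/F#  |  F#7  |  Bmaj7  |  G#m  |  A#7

i6 - V7/VI - VI7 - iv - V7

D#m/F# has root D#, degree 1 in D# minor, so i6.
F#7 is the secondary dominant of VI (dominant seventh chord on F#): V7/VI.
Bmaj7: root B is the submediant; major seventh chord there is VI7.
G#m: root G# is the subdominant; minor triad there is iv.
A#7 has root A#, degree 5 in D# minor, so V7.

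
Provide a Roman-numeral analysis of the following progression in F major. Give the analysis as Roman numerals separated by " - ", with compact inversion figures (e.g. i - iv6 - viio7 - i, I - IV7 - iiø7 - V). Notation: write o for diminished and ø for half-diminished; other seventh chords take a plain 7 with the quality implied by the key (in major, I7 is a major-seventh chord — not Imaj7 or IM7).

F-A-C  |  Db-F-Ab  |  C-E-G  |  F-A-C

I - bVI - V - I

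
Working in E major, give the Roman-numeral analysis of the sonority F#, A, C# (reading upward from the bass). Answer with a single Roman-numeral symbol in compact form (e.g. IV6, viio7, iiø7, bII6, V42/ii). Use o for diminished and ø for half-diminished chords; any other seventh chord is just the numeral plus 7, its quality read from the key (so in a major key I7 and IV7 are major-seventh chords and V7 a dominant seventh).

The pitches F#-A-C# form a minor triad rooted on F#.
F# is scale degree 2 in E major, and a minor triad on that degree is written ii.

ii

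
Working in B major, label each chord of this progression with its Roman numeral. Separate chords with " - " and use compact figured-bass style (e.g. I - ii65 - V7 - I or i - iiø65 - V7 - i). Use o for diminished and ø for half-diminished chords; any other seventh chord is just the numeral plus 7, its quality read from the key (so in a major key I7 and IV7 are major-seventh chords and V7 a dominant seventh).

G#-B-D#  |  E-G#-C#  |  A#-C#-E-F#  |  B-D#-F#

vi - ii6 - V65 - I

G#-B-D#: root G# is the submediant; minor triad there is vi.
E-G#-C# has root C#, degree 2 in B major, so ii6.
A#-C#-E-F#: root F# is the dominant; dominant seventh chord there is V65.
B-D#-F# has root B, degree 1 in B major, so I.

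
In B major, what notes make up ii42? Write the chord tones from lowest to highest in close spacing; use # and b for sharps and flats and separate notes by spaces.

The numeral's case and figure indicate a minor seventh chord. In B major its root, the supertonic, is C#.
Stacking thirds from C# gives C#-E-G#-B.
With the 42 figure the chord is in third inversion; from the bass B upward in close position it reads B-C#-E-G#.

B C# E G#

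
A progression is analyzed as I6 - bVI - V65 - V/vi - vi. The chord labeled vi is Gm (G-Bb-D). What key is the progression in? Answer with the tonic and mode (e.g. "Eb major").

The chord Gm is a minor triad rooted on G; its label is vi.
Counting down 5 scale steps from G places the tonic on Bb; a minor triad on degree 6 is diatonic only in major.

Bb major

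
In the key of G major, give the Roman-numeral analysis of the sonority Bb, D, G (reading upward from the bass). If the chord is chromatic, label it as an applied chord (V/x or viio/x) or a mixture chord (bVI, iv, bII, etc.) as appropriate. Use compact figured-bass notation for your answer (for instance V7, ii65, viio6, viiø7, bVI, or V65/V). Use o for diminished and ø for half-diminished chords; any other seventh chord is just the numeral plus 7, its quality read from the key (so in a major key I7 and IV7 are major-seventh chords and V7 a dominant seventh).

Stacked in thirds the chord is G-Bb-D: a minor triad on G.
G is the first degree of G major. This is the minor tonic, borrowed from the parallel minor.
With Bb in the bass the chord is in first inversion, so the figured bass is 6.

i6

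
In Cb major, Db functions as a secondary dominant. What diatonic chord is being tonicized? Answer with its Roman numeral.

V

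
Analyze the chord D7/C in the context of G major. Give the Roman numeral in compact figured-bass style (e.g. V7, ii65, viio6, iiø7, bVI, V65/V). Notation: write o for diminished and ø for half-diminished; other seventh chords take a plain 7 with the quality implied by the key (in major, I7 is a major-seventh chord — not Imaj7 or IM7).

V42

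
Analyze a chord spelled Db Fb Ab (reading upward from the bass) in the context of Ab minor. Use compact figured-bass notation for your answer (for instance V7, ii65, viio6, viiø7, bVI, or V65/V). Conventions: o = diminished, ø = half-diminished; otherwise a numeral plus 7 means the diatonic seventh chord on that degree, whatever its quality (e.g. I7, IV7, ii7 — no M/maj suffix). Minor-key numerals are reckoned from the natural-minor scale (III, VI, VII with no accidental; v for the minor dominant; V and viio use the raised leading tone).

Stacked in thirds the chord is Db-Fb-Ab: a minor triad on Db.
In Ab minor, Db is the subdominant; the diatonic minor triad there is iv.

iv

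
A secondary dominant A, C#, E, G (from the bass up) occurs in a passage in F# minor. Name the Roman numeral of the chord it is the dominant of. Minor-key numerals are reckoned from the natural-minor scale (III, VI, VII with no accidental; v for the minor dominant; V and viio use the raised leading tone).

The chord is a dominant seventh chord on A.
A dominant resolves down a perfect fifth: A → D. In F# minor, D is scale degree 6, i.e. VI.

VI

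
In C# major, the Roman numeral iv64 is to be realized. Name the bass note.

iv in C# major has root F#; the chord is F#-A-C#.
The figure 64 means second inversion — the fifth is in the bass.

C#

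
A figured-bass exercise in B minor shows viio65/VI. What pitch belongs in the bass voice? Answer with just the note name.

A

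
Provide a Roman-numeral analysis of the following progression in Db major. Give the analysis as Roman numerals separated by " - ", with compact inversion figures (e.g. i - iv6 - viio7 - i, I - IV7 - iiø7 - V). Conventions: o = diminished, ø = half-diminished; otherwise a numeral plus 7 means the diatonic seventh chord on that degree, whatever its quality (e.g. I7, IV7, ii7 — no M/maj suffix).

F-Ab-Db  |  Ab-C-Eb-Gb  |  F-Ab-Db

F-Ab-Db: root Db is the tonic; major triad there is I6.
Ab-C-Eb-Gb: root Ab is the dominant; dominant seventh chord there is V7.
F-Ab-Db: major triad on Db = scale degree 1 → I6.

I6 - V7 - I6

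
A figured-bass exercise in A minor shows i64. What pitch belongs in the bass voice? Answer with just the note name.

i in A minor has root A; the chord is A-C-E.
The figure 64 means second inversion — the fifth is in the bass.

E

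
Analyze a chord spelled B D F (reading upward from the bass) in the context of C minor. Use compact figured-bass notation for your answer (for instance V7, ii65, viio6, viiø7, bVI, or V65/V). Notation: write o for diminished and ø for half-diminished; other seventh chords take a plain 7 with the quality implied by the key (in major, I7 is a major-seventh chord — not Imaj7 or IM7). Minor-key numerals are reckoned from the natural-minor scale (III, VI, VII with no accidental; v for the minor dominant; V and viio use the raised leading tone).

viio

The pitches B-D-F form a diminished triad rooted on B.
B is scale degree 7 in C minor, and a diminished triad on that degree is written viio.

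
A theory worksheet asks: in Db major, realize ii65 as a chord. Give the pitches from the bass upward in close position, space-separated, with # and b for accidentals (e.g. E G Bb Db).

Gb Bb Db Eb

The numeral's case and figure indicate a minor seventh chord. In Db major its root, scale degree 2, is Eb.
Stacking thirds from Eb gives Eb-Gb-Bb-Db.
With the 65 figure the chord is in first inversion; from the bass Gb upward in close position it reads Gb-Bb-Db-Eb.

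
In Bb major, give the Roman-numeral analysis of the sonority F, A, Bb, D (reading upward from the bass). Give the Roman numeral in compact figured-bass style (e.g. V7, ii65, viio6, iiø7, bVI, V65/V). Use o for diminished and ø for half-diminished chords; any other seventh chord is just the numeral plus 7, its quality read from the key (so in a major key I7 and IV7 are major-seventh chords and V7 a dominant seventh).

I43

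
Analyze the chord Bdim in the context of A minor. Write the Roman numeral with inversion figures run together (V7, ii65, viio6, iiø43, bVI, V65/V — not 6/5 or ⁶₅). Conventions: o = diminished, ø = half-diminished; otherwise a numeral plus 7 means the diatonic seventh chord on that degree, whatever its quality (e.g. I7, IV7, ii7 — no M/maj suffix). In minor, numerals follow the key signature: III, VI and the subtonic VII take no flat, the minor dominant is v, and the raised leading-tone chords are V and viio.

iio

Stacked in thirds the chord is B-D-F: a diminished triad on B.
B is scale degree 2 in A minor, and a diminished triad on that degree is written iio.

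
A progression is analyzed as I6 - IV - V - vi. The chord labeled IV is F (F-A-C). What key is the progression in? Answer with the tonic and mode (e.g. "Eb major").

C major

The anchor chord is a major triad on F, labeled IV.
Counting down 3 scale steps from F places the tonic on C; a major triad on degree 4 is diatonic only in major.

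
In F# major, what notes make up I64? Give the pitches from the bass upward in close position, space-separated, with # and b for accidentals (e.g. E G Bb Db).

C# F# A#

In F# major, the tonic is F#, and the diatonic chord built there is a major triad.
That chord is spelled F#-A#-C#.
The figured bass 64 indicates second inversion, placing the fifth (C#) in the bass: C#-F#-A#.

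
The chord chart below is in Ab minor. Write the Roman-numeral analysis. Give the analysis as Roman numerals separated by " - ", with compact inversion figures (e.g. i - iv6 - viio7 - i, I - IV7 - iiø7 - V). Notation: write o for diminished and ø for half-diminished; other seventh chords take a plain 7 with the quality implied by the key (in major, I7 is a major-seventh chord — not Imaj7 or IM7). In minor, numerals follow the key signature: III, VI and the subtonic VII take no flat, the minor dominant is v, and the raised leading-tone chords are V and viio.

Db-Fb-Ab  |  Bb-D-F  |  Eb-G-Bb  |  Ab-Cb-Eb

iv - V/V - V - i

Db-Fb-Ab: root Db is the subdominant; minor triad there is iv.
Bb-D-F: a major triad on Bb, the applied dominant of V → V/V.
Eb-G-Bb: major triad on Eb = scale degree 5 → V.
Ab-Cb-Eb: minor triad on Ab = scale degree 1 → i.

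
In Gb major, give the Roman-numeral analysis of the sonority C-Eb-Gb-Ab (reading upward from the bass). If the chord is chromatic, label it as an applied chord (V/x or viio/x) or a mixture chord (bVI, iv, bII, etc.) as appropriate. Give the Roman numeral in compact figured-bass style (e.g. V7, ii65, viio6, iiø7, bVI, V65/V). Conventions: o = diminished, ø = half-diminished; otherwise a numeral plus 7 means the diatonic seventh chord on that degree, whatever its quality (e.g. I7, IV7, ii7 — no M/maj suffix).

The pitches Ab-C-Eb-Gb form a dominant seventh chord rooted on Ab.
Ab is not a diatonic chord root with this quality in Gb major, but it lies a perfect fifth above Db (V), so the chord functions as an applied dominant of V.
With C in the bass the chord is in first inversion, so the figured bass is 65.

V65/V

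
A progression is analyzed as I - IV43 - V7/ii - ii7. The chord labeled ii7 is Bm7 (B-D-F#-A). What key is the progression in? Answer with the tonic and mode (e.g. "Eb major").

The anchor chord is a minor seventh chord on B, labeled ii7.
ii7 on B implies B is the supertonic; that puts the tonic at A, and the lowercase numeral fits major mode.

A major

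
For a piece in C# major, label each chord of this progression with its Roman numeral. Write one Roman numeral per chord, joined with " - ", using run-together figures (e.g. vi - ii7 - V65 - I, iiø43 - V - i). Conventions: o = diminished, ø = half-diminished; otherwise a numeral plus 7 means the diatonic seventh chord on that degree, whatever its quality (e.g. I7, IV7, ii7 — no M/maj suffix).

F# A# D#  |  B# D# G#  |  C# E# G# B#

ii6 - V6 - I7

F#-A#-D# has root D#, degree 2 in C# major, so ii6.
B#-D#-G# has root G#, degree 5 in C# major, so V6.
C#-E#-G#-B# has root C#, degree 1 in C# major, so I7.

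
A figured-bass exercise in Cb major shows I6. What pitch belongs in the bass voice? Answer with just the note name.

I in Cb major has root Cb; the chord is Cb-Eb-Gb.
The figure 6 means first inversion — the third is in the bass.

Eb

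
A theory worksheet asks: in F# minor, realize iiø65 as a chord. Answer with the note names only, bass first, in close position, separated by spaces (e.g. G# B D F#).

B D F# G#

In F# minor, scale degree 2 is G#, and the diatonic chord built there is a half-diminished seventh chord.
That chord is spelled G#-B-D-F#.
With the 65 figure the chord is in first inversion; from the bass B upward in close position it reads B-D-F#-G#.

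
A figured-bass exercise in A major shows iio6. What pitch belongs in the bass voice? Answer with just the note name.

D

iio in A major has root B; the chord is B-D-F.
The figure 6 means first inversion — the third is in the bass.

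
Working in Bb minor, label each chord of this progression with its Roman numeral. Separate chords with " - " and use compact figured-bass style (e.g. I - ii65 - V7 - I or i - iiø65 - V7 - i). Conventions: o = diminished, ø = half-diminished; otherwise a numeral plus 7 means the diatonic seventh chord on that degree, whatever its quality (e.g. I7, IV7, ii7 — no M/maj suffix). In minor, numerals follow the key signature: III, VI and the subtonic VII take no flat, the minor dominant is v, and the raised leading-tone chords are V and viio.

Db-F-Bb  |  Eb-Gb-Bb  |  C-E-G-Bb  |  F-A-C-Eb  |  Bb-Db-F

Db-F-Bb has root Bb, degree 1 in Bb minor, so i6.
Eb-Gb-Bb: minor triad on Eb = scale degree 4 → iv.
C-E-G-Bb is the secondary dominant of V (dominant seventh chord on C): V7/V.
F-A-C-Eb: dominant seventh chord on F = scale degree 5 → V7.
Bb-Db-F: minor triad on Bb = scale degree 1 → i.

i6 - iv - V7/V - V7 - i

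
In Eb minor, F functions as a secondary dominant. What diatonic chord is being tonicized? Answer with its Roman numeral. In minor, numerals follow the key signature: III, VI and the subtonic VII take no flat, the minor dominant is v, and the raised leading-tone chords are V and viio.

The chord is a major triad on F.
A dominant resolves down a perfect fifth: F → Bb. In Eb minor, Bb is scale degree 5, i.e. V.

V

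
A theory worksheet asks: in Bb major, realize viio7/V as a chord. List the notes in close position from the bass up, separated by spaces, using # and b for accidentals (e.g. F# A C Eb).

E G Bb Db

viio7/V is a secondary leading-tone chord. The target V is F in Bb major; the applied chord is rooted a semitone below, on E.
Building a fully diminished seventh chord on E gives E-G-Bb-Db.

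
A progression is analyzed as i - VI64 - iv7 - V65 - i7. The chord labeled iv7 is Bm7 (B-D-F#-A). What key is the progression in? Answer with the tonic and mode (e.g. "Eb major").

F# minor

iv7 is given as B-D-F#-A — a minor seventh chord with root B.
If B is scale degree 4 and the mode makes that degree carry a minor seventh chord, the tonic is F# and the mode is minor.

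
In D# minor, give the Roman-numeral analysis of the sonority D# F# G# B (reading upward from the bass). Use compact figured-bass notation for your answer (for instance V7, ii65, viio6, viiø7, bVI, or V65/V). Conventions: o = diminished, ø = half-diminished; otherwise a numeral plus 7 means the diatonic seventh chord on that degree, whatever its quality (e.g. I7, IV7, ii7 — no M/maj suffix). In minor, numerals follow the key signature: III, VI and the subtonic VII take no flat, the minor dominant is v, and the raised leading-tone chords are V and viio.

iv43

The pitches G#-B-D#-F# form a minor seventh chord rooted on G#.
In D# minor, G# is the subdominant; the diatonic minor seventh chord there is iv7.
With D# in the bass the chord is in second inversion, so the figured bass is 43.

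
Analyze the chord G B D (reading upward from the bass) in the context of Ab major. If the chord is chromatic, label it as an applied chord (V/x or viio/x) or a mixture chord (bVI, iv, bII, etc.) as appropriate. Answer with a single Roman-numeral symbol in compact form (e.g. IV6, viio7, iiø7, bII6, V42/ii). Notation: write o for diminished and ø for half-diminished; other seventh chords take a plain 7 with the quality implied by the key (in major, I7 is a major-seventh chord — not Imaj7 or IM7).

Stacked in thirds the chord is G-B-D: a major triad on G.
G is not a diatonic chord root with this quality in Ab major, but it lies a perfect fifth above C (iii), so the chord functions as an applied dominant of iii.

V/iii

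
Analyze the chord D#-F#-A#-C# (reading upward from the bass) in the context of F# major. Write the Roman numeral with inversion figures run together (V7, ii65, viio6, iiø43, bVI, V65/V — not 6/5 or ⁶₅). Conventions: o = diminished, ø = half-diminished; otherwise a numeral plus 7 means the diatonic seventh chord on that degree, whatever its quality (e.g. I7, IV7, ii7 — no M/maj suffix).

The pitches D#-F#-A#-C# form a minor seventh chord rooted on D#.
In F# major, D# is the submediant; the diatonic minor seventh chord there is vi7.

vi7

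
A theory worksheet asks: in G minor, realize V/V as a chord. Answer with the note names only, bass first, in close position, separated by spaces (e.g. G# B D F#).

V/V is a secondary dominant — the dominant triad of V. V in G minor is D, so the applied chord's root is A, a perfect fifth above.
Building a major triad on A gives A-C#-E.

A C# E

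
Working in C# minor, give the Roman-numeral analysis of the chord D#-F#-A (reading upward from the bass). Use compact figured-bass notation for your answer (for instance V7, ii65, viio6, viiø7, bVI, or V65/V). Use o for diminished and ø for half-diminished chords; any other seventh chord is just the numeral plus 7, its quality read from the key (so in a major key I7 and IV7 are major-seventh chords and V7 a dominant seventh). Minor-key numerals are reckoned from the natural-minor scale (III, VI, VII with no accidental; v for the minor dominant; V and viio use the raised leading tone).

The pitches D#-F#-A form a diminished triad rooted on D#.
In C# minor, D# is the supertonic; the diatonic diminished triad there is iio.

iio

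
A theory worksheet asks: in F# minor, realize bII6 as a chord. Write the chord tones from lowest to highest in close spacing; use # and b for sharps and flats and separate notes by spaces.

Scale degree 2 in F# minor is G#; lowering it a half step gives G. bII6 is the Neapolitan sixth — a major triad on the lowered second degree, here in its customary first inversion.
So the chord is G-B-D.
With the 6 figure the chord is in first inversion; from the bass B upward in close position it reads B-D-G.

B D G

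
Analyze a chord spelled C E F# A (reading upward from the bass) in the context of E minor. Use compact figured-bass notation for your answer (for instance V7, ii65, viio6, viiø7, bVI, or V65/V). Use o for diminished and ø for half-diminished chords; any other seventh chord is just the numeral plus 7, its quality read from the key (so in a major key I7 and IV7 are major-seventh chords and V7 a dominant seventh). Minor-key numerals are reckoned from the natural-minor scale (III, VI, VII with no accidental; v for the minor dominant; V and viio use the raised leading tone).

iiø43

Stacked in thirds the chord is F#-A-C-E: a half-diminished seventh chord on F#.
F# is scale degree 2 in E minor, and a half-diminished seventh chord on that degree is written iiø7.
With C in the bass the chord is in second inversion, so the figured bass is 43.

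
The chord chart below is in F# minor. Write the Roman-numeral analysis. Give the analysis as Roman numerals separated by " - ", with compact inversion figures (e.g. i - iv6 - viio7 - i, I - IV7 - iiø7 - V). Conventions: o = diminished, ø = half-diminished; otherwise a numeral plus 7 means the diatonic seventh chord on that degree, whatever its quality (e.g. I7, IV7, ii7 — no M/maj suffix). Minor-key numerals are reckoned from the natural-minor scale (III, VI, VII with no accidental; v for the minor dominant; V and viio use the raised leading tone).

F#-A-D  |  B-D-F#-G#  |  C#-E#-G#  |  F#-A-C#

VI6 - iiø65 - V - i

F#-A-D has root D, degree 6 in F# minor, so VI6.
B-D-F#-G#: half-diminished seventh chord on G# = scale degree 2 → iiø65.
C#-E#-G#: root C# is the dominant; major triad there is V.
F#-A-C# has root F#, degree 1 in F# minor, so i.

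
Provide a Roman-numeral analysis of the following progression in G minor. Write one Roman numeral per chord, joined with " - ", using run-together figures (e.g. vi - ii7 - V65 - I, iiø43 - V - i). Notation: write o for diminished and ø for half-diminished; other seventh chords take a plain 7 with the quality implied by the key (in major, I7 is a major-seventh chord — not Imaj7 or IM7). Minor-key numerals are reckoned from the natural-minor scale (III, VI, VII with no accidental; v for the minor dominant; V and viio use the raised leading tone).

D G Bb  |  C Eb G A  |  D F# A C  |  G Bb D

D-G-Bb: root G is the tonic; minor triad there is i64.
C-Eb-G-A: root A is the supertonic; half-diminished seventh chord there is iiø65.
D-F#-A-C: root D is the dominant; dominant seventh chord there is V7.
G-Bb-D has root G, degree 1 in G minor, so i.

i64 - iiø65 - V7 - i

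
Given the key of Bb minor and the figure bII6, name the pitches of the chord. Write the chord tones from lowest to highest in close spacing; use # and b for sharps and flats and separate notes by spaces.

Eb Gb Cb

Scale degree 2 in Bb minor is C; lowering it a half step gives Cb. bII6 is the Neapolitan sixth — a major triad on the lowered second degree, here in its customary first inversion.
So the chord is Cb-Eb-Gb.
The figured bass 6 indicates first inversion, placing the third (Eb) in the bass: Eb-Gb-Cb.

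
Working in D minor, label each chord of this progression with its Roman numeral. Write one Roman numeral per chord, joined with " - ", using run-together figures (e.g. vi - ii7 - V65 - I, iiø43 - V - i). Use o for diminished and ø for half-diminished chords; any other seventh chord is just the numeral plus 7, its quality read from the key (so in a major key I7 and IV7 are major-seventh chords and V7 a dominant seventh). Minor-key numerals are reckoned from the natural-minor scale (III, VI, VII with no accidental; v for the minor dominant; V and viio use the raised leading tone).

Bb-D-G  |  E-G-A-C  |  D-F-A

Bb-D-G has root G, degree 4 in D minor, so iv6.
E-G-A-C has root A, degree 5 in D minor, so v43.
D-F-A: root D is the tonic; minor triad there is i.

iv6 - v43 - i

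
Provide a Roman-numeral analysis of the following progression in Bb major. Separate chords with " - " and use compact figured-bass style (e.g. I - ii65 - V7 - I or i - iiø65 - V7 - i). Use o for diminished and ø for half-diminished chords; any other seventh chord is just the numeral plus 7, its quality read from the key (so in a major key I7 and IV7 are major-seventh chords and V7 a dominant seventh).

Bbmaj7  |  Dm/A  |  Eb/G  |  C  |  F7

Bbmaj7: root Bb is the tonic; major seventh chord there is I7.
Dm/A: root D is the mediant; minor triad there is iii64.
Eb/G: major triad on Eb = scale degree 4 → IV6.
C: chromatic; C is V of V, so V/V.
F7 has root F, degree 5 in Bb major, so V7.

I7 - iii64 - IV6 - V/V - V7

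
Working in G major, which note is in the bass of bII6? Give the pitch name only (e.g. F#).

bII in G major has root Ab; the chord is Ab-C-Eb.
The figure 6 means first inversion — the third is in the bass.

C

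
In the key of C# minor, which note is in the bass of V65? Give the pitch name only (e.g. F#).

B#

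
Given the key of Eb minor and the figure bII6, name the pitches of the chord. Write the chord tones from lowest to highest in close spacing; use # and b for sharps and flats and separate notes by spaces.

Ab Cb Fb

Scale degree 2 in Eb minor is F; lowering it a half step gives Fb. bII6 is the Neapolitan sixth — a major triad on the lowered second degree, here in its customary first inversion.
So the chord is Fb-Ab-Cb.
The figured bass 6 indicates first inversion, placing the third (Ab) in the bass: Ab-Cb-Fb.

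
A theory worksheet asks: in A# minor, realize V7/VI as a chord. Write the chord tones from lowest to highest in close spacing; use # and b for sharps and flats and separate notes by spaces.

The slash means an applied dominant: we want the dominant of VI. In A# minor, VI is F# major, and its dominant is built on C#.
Building a dominant seventh chord on C# gives C#-E#-G#-B.

C# E# G# B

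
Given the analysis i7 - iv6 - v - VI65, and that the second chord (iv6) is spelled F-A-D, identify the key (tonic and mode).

A minor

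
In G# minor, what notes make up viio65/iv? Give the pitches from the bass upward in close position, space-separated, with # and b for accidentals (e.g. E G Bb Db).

D# F# A B#

viio65/iv is a secondary leading-tone chord. The target iv is C# in G# minor; the applied chord is rooted a semitone below, on B#.
Building a fully diminished seventh chord on B# gives B#-D#-F#-A.
The figured bass 65 indicates first inversion, placing the third (D#) in the bass: D#-F#-A-B#.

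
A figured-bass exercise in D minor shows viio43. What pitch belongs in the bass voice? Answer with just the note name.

G

viio in D minor has root C#; the chord is C#-E-G-Bb.
The figure 43 means second inversion — the fifth is in the bass.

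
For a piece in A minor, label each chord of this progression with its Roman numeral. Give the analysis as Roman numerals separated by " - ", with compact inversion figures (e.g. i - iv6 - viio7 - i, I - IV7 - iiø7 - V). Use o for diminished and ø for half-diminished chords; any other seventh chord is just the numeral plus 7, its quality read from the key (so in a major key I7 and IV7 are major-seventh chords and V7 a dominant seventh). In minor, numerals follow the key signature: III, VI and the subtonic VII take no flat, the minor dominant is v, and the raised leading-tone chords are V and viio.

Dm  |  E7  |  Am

Dm has root D, degree 4 in A minor, so iv.
E7 has root E, degree 5 in A minor, so V7.
Am: root A is the tonic; minor triad there is i.

iv - V7 - i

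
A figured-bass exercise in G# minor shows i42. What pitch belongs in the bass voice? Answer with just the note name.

i in G# minor has root G#; the chord is G#-B-D#-F#.
The figure 42 means third inversion — the seventh is in the bass.

F#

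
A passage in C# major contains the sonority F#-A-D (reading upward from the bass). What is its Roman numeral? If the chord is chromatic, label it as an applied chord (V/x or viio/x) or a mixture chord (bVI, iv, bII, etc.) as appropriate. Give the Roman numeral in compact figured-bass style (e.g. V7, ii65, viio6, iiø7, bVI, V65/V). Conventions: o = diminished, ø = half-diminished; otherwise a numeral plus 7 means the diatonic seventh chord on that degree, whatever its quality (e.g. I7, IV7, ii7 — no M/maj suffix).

The pitches D-F#-A form a major triad rooted on D.
D is the lowered second degree of C# major (diatonic 2 would be D#). This is the Neapolitan sixth — a major triad on the lowered second degree, here in its customary first inversion.
With F# in the bass the chord is in first inversion, so the figured bass is 6.

bII6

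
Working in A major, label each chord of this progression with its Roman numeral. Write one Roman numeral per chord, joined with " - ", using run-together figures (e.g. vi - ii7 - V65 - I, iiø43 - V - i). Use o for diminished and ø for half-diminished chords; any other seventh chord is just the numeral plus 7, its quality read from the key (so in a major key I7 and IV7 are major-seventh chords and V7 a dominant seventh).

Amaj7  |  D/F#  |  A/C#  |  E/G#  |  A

Amaj7 has root A, degree 1 in A major, so I7.
D/F#: root D is the subdominant; major triad there is IV6.
A/C# has root A, degree 1 in A major, so I6.
E/G# has root E, degree 5 in A major, so V6.
A: root A is the tonic; major triad there is I.

I7 - IV6 - I6 - V6 - I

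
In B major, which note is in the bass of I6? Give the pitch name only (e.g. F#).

D#

I in B major has root B; the chord is B-D#-F#.
The figure 6 means first inversion — the third is in the bass.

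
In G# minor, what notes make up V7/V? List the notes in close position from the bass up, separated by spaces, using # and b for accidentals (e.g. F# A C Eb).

The slash means an applied dominant: we want the dominant of V. In G# minor, V is D# major, and its dominant is built on A#.
Building a dominant seventh chord on A# gives A#-C##-E#-G#.

A# C## E# G#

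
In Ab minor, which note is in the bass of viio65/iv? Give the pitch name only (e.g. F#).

The applied chord viio65/iv is rooted on C: C-Eb-Gb-Bbb.
The figure 65 means first inversion — the third is in the bass.

Eb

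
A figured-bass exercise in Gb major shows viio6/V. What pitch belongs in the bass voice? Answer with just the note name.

Eb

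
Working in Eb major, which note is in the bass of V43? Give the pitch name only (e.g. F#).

F

V in Eb major has root Bb; the chord is Bb-D-F-Ab.
The figure 43 means second inversion — the fifth is in the bass.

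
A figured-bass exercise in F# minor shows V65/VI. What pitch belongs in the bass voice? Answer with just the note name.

C#

The applied chord V65/VI is rooted on A: A-C#-E-G.
The figure 65 means first inversion — the third is in the bass.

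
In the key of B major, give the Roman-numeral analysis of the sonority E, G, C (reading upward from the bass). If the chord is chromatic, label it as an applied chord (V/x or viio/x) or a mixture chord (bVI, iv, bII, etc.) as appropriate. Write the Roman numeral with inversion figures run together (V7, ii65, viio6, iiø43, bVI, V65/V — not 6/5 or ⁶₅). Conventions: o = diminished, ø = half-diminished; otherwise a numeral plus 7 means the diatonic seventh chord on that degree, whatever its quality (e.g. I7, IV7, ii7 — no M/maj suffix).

bII6

Stacked in thirds the chord is C-E-G: a major triad on C.
C is the lowered second degree of B major (diatonic 2 would be C#). This is the Neapolitan sixth — a major triad on the lowered second degree, here in its customary first inversion.
With E in the bass the chord is in first inversion, so the figured bass is 6.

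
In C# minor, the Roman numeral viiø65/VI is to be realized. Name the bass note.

The applied chord viiø65/VI is rooted on G#: G#-B-D-F#.
The figure 65 means first inversion — the third is in the bass.

B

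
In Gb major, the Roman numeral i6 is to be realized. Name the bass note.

Bbb

i in Gb major has root Gb; the chord is Gb-Bbb-Db.
The figure 6 means first inversion — the third is in the bass.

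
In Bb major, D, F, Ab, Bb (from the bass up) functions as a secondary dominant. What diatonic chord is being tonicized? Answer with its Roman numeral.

The chord is a dominant seventh chord on Bb.
A dominant resolves down a perfect fifth: Bb → Eb. In Bb major, Eb is scale degree 4, i.e. IV.

IV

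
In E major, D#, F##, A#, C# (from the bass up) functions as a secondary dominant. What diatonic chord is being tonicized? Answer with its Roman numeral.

iii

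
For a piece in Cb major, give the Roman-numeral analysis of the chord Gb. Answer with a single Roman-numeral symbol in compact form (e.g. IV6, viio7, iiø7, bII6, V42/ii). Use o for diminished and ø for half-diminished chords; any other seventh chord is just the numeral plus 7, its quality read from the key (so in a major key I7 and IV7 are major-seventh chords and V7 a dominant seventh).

V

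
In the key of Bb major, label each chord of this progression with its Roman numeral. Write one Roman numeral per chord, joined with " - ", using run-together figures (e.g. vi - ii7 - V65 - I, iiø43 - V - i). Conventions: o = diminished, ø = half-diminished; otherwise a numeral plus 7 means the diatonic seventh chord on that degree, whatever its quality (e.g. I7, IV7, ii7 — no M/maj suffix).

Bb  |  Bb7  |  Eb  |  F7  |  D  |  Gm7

I - V7/IV - IV - V7 - V/vi - vi7

Bb: major triad on Bb = scale degree 1 → I.
Bb7: a dominant seventh chord on Bb, the applied dominant of IV → V7/IV.
Eb: major triad on Eb = scale degree 4 → IV.
F7: root F is the dominant; dominant seventh chord there is V7.
D: chromatic; D is V of vi, so V/vi.
Gm7: minor seventh chord on G = scale degree 6 → vi7.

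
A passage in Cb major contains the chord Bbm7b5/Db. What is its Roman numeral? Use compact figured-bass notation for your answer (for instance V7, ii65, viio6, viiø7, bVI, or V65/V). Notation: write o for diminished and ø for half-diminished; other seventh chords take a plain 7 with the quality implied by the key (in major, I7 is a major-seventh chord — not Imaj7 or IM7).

viiø65

Stacked in thirds the chord is Bb-Db-Fb-Ab: a half-diminished seventh chord on Bb.
In Cb major, Bb is the leading tone; the diatonic half-diminished seventh chord there is viiø7.
With Db in the bass the chord is in first inversion, so the figured bass is 65.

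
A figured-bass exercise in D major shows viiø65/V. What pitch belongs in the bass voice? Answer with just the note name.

The applied chord viiø65/V is rooted on G#: G#-B-D-F#.
The figure 65 means first inversion — the third is in the bass.

B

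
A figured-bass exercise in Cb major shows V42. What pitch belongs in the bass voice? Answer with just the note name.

Fb

V in Cb major has root Gb; the chord is Gb-Bb-Db-Fb.
The figure 42 means third inversion — the seventh is in the bass.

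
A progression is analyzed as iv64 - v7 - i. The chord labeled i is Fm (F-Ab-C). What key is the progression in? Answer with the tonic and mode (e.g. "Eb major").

F minor

The anchor chord is a minor triad on F, labeled i.
If F is scale degree 1 and the mode makes that degree carry a minor triad, the tonic is F and the mode is minor.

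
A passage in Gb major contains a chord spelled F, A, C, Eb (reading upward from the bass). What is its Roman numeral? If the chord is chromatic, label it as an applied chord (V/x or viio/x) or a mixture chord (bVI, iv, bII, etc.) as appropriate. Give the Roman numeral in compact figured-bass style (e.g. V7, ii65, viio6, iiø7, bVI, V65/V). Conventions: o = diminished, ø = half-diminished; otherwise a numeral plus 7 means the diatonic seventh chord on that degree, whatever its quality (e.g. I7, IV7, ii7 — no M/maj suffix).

The pitches F-A-C-Eb form a dominant seventh chord rooted on F.
F is not a diatonic chord root with this quality in Gb major, but it lies a perfect fifth above Bb (iii), so the chord functions as an applied dominant of iii.

V7/iii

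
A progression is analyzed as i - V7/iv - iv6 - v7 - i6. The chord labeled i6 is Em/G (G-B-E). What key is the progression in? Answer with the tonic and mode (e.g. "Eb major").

i6 is given as G-B-E — a minor triad with root E.
If E is scale degree 1 and the mode makes that degree carry a minor triad, the tonic is E and the mode is minor.

E minor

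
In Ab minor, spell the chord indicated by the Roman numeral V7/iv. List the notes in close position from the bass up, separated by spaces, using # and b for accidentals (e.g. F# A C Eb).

Ab C Eb Gb

V7/iv is a secondary dominant — the dominant seventh of iv. iv in Ab minor is Db, so the applied chord's root is Ab, a perfect fifth above.
Building a dominant seventh chord on Ab gives Ab-C-Eb-Gb.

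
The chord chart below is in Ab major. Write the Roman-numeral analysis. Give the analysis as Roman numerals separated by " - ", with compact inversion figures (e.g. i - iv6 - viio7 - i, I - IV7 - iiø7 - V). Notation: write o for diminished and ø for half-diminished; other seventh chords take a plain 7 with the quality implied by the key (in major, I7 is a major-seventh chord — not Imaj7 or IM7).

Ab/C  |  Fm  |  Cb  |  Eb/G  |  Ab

I6 - vi - bIII - V6 - I

Ab/C: root Ab is the tonic; major triad there is I6.
Fm: root F is the submediant; minor triad there is vi.
Cb: major triad on Cb — chromatic; bIII (borrowed from the parallel minor).
Eb/G: root Eb is the dominant; major triad there is V6.
Ab: major triad on Ab = scale degree 1 → I.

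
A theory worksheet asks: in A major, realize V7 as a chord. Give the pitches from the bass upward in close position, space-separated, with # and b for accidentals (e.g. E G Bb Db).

The numeral's case and figure indicate a dominant seventh chord. In A major its root, the fifth degree, is E.
That chord is spelled E-G#-B-D.

E G# B D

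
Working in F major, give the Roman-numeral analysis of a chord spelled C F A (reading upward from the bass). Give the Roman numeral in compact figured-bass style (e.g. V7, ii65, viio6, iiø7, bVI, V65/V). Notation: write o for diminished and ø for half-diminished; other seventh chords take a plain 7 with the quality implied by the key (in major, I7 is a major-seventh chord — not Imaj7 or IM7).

I64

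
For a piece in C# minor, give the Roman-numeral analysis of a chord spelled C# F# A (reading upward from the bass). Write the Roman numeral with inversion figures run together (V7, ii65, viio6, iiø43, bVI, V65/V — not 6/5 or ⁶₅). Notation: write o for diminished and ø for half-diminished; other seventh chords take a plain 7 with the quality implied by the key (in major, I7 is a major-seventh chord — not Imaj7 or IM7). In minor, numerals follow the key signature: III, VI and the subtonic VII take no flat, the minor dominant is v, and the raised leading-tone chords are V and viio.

iv64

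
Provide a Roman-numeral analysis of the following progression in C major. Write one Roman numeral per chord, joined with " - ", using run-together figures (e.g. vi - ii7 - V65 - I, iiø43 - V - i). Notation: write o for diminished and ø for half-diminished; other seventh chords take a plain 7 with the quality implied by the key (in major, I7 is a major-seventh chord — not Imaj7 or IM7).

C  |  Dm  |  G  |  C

I - ii - V - I

C: root C is the tonic; major triad there is I.
Dm: minor triad on D = scale degree 2 → ii.
G has root G, degree 5 in C major, so V.
C: root C is the tonic; major triad there is I.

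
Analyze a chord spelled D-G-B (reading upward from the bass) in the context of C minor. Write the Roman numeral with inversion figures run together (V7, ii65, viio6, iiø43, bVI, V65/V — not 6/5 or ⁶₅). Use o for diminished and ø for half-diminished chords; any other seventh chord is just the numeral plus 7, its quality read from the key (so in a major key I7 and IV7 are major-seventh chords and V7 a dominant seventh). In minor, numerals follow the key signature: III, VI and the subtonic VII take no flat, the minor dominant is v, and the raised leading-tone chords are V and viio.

The pitches G-B-D form a major triad rooted on G.
In C minor, G is the dominant; the diatonic major triad there is V.
With D in the bass the chord is in second inversion, so the figured bass is 64.

V64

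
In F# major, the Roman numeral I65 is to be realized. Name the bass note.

I in F# major has root F#; the chord is F#-A#-C#-E#.
The figure 65 means first inversion — the third is in the bass.

A#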